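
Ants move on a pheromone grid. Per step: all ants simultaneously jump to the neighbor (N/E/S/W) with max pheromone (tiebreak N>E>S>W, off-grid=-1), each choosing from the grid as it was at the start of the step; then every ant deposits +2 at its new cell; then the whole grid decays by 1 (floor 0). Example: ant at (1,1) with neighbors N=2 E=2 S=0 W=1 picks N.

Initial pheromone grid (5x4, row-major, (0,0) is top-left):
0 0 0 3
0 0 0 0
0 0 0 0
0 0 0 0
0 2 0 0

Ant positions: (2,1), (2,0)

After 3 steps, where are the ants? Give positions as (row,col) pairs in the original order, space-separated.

Step 1: ant0:(2,1)->N->(1,1) | ant1:(2,0)->N->(1,0)
  grid max=2 at (0,3)
Step 2: ant0:(1,1)->W->(1,0) | ant1:(1,0)->E->(1,1)
  grid max=2 at (1,0)
Step 3: ant0:(1,0)->E->(1,1) | ant1:(1,1)->W->(1,0)
  grid max=3 at (1,0)

(1,1) (1,0)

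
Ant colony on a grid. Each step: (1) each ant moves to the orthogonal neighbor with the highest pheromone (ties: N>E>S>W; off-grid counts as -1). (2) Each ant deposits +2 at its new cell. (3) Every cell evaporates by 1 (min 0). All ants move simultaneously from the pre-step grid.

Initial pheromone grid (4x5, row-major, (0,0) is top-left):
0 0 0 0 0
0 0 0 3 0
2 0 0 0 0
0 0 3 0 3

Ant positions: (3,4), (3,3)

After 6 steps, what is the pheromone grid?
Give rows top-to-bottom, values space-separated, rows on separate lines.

After step 1: ants at (2,4),(3,4)
  0 0 0 0 0
  0 0 0 2 0
  1 0 0 0 1
  0 0 2 0 4
After step 2: ants at (3,4),(2,4)
  0 0 0 0 0
  0 0 0 1 0
  0 0 0 0 2
  0 0 1 0 5
After step 3: ants at (2,4),(3,4)
  0 0 0 0 0
  0 0 0 0 0
  0 0 0 0 3
  0 0 0 0 6
After step 4: ants at (3,4),(2,4)
  0 0 0 0 0
  0 0 0 0 0
  0 0 0 0 4
  0 0 0 0 7
After step 5: ants at (2,4),(3,4)
  0 0 0 0 0
  0 0 0 0 0
  0 0 0 0 5
  0 0 0 0 8
After step 6: ants at (3,4),(2,4)
  0 0 0 0 0
  0 0 0 0 0
  0 0 0 0 6
  0 0 0 0 9

0 0 0 0 0
0 0 0 0 0
0 0 0 0 6
0 0 0 0 9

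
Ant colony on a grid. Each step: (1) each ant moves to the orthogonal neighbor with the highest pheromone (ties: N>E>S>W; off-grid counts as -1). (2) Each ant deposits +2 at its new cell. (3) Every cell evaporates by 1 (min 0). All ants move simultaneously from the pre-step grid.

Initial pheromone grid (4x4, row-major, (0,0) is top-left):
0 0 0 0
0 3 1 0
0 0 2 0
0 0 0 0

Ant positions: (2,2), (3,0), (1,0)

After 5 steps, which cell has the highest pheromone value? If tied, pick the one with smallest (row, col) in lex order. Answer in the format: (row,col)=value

Answer: (1,1)=12

Derivation:
Step 1: ant0:(2,2)->N->(1,2) | ant1:(3,0)->N->(2,0) | ant2:(1,0)->E->(1,1)
  grid max=4 at (1,1)
Step 2: ant0:(1,2)->W->(1,1) | ant1:(2,0)->N->(1,0) | ant2:(1,1)->E->(1,2)
  grid max=5 at (1,1)
Step 3: ant0:(1,1)->E->(1,2) | ant1:(1,0)->E->(1,1) | ant2:(1,2)->W->(1,1)
  grid max=8 at (1,1)
Step 4: ant0:(1,2)->W->(1,1) | ant1:(1,1)->E->(1,2) | ant2:(1,1)->E->(1,2)
  grid max=9 at (1,1)
Step 5: ant0:(1,1)->E->(1,2) | ant1:(1,2)->W->(1,1) | ant2:(1,2)->W->(1,1)
  grid max=12 at (1,1)
Final grid:
  0 0 0 0
  0 12 8 0
  0 0 0 0
  0 0 0 0
Max pheromone 12 at (1,1)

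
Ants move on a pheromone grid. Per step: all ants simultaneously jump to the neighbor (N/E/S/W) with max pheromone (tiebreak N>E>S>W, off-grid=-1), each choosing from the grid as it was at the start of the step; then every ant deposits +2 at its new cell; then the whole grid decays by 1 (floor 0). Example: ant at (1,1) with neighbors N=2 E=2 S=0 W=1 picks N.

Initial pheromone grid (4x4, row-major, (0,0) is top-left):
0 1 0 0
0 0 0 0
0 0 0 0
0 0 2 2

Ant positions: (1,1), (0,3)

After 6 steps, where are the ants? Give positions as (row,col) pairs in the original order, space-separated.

Step 1: ant0:(1,1)->N->(0,1) | ant1:(0,3)->S->(1,3)
  grid max=2 at (0,1)
Step 2: ant0:(0,1)->E->(0,2) | ant1:(1,3)->N->(0,3)
  grid max=1 at (0,1)
Step 3: ant0:(0,2)->E->(0,3) | ant1:(0,3)->W->(0,2)
  grid max=2 at (0,2)
Step 4: ant0:(0,3)->W->(0,2) | ant1:(0,2)->E->(0,3)
  grid max=3 at (0,2)
Step 5: ant0:(0,2)->E->(0,3) | ant1:(0,3)->W->(0,2)
  grid max=4 at (0,2)
Step 6: ant0:(0,3)->W->(0,2) | ant1:(0,2)->E->(0,3)
  grid max=5 at (0,2)

(0,2) (0,3)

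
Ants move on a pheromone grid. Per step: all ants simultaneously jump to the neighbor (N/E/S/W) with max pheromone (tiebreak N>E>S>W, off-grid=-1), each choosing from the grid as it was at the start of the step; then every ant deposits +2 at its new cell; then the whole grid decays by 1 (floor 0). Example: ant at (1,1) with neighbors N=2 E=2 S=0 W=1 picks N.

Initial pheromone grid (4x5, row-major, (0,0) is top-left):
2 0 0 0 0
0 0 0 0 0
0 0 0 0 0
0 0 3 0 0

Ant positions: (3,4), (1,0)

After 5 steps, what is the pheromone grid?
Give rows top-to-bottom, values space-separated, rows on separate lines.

After step 1: ants at (2,4),(0,0)
  3 0 0 0 0
  0 0 0 0 0
  0 0 0 0 1
  0 0 2 0 0
After step 2: ants at (1,4),(0,1)
  2 1 0 0 0
  0 0 0 0 1
  0 0 0 0 0
  0 0 1 0 0
After step 3: ants at (0,4),(0,0)
  3 0 0 0 1
  0 0 0 0 0
  0 0 0 0 0
  0 0 0 0 0
After step 4: ants at (1,4),(0,1)
  2 1 0 0 0
  0 0 0 0 1
  0 0 0 0 0
  0 0 0 0 0
After step 5: ants at (0,4),(0,0)
  3 0 0 0 1
  0 0 0 0 0
  0 0 0 0 0
  0 0 0 0 0

3 0 0 0 1
0 0 0 0 0
0 0 0 0 0
0 0 0 0 0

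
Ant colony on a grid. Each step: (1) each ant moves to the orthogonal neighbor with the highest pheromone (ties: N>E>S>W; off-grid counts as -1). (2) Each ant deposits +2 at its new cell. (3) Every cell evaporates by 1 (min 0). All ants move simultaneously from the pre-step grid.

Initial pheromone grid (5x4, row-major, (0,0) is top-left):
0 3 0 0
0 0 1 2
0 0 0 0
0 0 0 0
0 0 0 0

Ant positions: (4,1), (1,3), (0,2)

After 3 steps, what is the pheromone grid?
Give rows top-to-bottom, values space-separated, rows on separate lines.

After step 1: ants at (3,1),(1,2),(0,1)
  0 4 0 0
  0 0 2 1
  0 0 0 0
  0 1 0 0
  0 0 0 0
After step 2: ants at (2,1),(1,3),(0,2)
  0 3 1 0
  0 0 1 2
  0 1 0 0
  0 0 0 0
  0 0 0 0
After step 3: ants at (1,1),(1,2),(0,1)
  0 4 0 0
  0 1 2 1
  0 0 0 0
  0 0 0 0
  0 0 0 0

0 4 0 0
0 1 2 1
0 0 0 0
0 0 0 0
0 0 0 0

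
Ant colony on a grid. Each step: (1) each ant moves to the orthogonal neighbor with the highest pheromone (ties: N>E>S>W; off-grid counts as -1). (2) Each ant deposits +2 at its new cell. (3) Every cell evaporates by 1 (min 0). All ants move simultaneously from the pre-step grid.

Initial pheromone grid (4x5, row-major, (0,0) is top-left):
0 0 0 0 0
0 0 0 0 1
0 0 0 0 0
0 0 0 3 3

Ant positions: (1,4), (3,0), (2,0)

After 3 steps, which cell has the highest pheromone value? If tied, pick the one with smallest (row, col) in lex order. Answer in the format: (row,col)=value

Answer: (1,0)=3

Derivation:
Step 1: ant0:(1,4)->N->(0,4) | ant1:(3,0)->N->(2,0) | ant2:(2,0)->N->(1,0)
  grid max=2 at (3,3)
Step 2: ant0:(0,4)->S->(1,4) | ant1:(2,0)->N->(1,0) | ant2:(1,0)->S->(2,0)
  grid max=2 at (1,0)
Step 3: ant0:(1,4)->N->(0,4) | ant1:(1,0)->S->(2,0) | ant2:(2,0)->N->(1,0)
  grid max=3 at (1,0)
Final grid:
  0 0 0 0 1
  3 0 0 0 0
  3 0 0 0 0
  0 0 0 0 0
Max pheromone 3 at (1,0)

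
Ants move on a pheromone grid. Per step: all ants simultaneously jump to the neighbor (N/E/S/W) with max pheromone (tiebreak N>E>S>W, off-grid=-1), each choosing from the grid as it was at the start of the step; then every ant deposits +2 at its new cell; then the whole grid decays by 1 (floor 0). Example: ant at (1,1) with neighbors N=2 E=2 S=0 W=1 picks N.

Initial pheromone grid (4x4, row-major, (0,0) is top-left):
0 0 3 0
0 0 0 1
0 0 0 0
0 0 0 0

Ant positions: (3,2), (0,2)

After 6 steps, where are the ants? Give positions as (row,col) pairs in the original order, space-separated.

Step 1: ant0:(3,2)->N->(2,2) | ant1:(0,2)->E->(0,3)
  grid max=2 at (0,2)
Step 2: ant0:(2,2)->N->(1,2) | ant1:(0,3)->W->(0,2)
  grid max=3 at (0,2)
Step 3: ant0:(1,2)->N->(0,2) | ant1:(0,2)->S->(1,2)
  grid max=4 at (0,2)
Step 4: ant0:(0,2)->S->(1,2) | ant1:(1,2)->N->(0,2)
  grid max=5 at (0,2)
Step 5: ant0:(1,2)->N->(0,2) | ant1:(0,2)->S->(1,2)
  grid max=6 at (0,2)
Step 6: ant0:(0,2)->S->(1,2) | ant1:(1,2)->N->(0,2)
  grid max=7 at (0,2)

(1,2) (0,2)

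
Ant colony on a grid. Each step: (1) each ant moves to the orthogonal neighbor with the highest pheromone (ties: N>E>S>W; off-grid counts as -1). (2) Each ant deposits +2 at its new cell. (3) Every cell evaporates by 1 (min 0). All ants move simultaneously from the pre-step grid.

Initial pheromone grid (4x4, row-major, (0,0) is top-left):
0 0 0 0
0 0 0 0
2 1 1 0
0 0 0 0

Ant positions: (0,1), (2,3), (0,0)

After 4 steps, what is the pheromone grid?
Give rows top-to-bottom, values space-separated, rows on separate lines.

After step 1: ants at (0,2),(2,2),(0,1)
  0 1 1 0
  0 0 0 0
  1 0 2 0
  0 0 0 0
After step 2: ants at (0,1),(1,2),(0,2)
  0 2 2 0
  0 0 1 0
  0 0 1 0
  0 0 0 0
After step 3: ants at (0,2),(0,2),(0,1)
  0 3 5 0
  0 0 0 0
  0 0 0 0
  0 0 0 0
After step 4: ants at (0,1),(0,1),(0,2)
  0 6 6 0
  0 0 0 0
  0 0 0 0
  0 0 0 0

0 6 6 0
0 0 0 0
0 0 0 0
0 0 0 0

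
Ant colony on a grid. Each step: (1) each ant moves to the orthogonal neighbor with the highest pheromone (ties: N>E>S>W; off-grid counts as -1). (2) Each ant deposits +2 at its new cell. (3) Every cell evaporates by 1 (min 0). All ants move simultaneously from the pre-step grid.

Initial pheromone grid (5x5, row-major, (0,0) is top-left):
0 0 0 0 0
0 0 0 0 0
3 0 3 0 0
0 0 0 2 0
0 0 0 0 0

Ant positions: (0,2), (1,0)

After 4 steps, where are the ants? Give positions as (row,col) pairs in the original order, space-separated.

Step 1: ant0:(0,2)->E->(0,3) | ant1:(1,0)->S->(2,0)
  grid max=4 at (2,0)
Step 2: ant0:(0,3)->E->(0,4) | ant1:(2,0)->N->(1,0)
  grid max=3 at (2,0)
Step 3: ant0:(0,4)->S->(1,4) | ant1:(1,0)->S->(2,0)
  grid max=4 at (2,0)
Step 4: ant0:(1,4)->N->(0,4) | ant1:(2,0)->N->(1,0)
  grid max=3 at (2,0)

(0,4) (1,0)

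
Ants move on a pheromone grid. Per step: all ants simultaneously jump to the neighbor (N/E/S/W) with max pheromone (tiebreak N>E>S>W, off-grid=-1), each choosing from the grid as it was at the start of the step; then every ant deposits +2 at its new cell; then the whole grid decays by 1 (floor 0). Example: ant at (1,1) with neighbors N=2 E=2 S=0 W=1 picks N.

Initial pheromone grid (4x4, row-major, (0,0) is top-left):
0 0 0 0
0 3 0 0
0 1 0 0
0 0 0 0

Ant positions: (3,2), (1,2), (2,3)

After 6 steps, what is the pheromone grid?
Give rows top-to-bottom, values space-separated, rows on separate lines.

After step 1: ants at (2,2),(1,1),(1,3)
  0 0 0 0
  0 4 0 1
  0 0 1 0
  0 0 0 0
After step 2: ants at (1,2),(0,1),(0,3)
  0 1 0 1
  0 3 1 0
  0 0 0 0
  0 0 0 0
After step 3: ants at (1,1),(1,1),(1,3)
  0 0 0 0
  0 6 0 1
  0 0 0 0
  0 0 0 0
After step 4: ants at (0,1),(0,1),(0,3)
  0 3 0 1
  0 5 0 0
  0 0 0 0
  0 0 0 0
After step 5: ants at (1,1),(1,1),(1,3)
  0 2 0 0
  0 8 0 1
  0 0 0 0
  0 0 0 0
After step 6: ants at (0,1),(0,1),(0,3)
  0 5 0 1
  0 7 0 0
  0 0 0 0
  0 0 0 0

0 5 0 1
0 7 0 0
0 0 0 0
0 0 0 0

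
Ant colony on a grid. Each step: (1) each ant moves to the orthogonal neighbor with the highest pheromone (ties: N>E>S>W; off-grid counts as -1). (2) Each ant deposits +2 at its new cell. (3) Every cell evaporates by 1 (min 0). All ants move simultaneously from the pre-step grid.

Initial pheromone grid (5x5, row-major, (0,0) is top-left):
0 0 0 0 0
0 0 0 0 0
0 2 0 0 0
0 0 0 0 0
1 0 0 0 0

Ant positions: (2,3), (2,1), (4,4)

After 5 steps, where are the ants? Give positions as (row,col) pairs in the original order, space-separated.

Step 1: ant0:(2,3)->N->(1,3) | ant1:(2,1)->N->(1,1) | ant2:(4,4)->N->(3,4)
  grid max=1 at (1,1)
Step 2: ant0:(1,3)->N->(0,3) | ant1:(1,1)->S->(2,1) | ant2:(3,4)->N->(2,4)
  grid max=2 at (2,1)
Step 3: ant0:(0,3)->E->(0,4) | ant1:(2,1)->N->(1,1) | ant2:(2,4)->N->(1,4)
  grid max=1 at (0,4)
Step 4: ant0:(0,4)->S->(1,4) | ant1:(1,1)->S->(2,1) | ant2:(1,4)->N->(0,4)
  grid max=2 at (0,4)
Step 5: ant0:(1,4)->N->(0,4) | ant1:(2,1)->N->(1,1) | ant2:(0,4)->S->(1,4)
  grid max=3 at (0,4)

(0,4) (1,1) (1,4)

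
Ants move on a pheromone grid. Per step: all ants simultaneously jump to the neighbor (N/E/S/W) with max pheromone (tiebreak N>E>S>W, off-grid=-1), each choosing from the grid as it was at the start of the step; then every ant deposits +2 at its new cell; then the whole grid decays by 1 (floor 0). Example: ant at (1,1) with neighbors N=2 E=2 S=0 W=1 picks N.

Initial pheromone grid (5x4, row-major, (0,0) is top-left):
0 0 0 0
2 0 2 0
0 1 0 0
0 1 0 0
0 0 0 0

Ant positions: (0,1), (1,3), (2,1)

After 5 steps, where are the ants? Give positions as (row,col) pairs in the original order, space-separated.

Step 1: ant0:(0,1)->E->(0,2) | ant1:(1,3)->W->(1,2) | ant2:(2,1)->S->(3,1)
  grid max=3 at (1,2)
Step 2: ant0:(0,2)->S->(1,2) | ant1:(1,2)->N->(0,2) | ant2:(3,1)->N->(2,1)
  grid max=4 at (1,2)
Step 3: ant0:(1,2)->N->(0,2) | ant1:(0,2)->S->(1,2) | ant2:(2,1)->S->(3,1)
  grid max=5 at (1,2)
Step 4: ant0:(0,2)->S->(1,2) | ant1:(1,2)->N->(0,2) | ant2:(3,1)->N->(2,1)
  grid max=6 at (1,2)
Step 5: ant0:(1,2)->N->(0,2) | ant1:(0,2)->S->(1,2) | ant2:(2,1)->S->(3,1)
  grid max=7 at (1,2)

(0,2) (1,2) (3,1)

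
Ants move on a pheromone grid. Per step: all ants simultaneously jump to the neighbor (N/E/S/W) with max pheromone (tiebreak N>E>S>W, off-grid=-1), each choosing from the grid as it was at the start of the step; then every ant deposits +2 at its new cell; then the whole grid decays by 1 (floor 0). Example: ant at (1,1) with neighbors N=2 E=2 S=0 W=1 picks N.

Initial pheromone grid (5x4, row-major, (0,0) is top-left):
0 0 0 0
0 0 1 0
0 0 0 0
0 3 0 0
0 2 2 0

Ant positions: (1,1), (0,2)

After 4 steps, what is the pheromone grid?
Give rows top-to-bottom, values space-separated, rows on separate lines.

After step 1: ants at (1,2),(1,2)
  0 0 0 0
  0 0 4 0
  0 0 0 0
  0 2 0 0
  0 1 1 0
After step 2: ants at (0,2),(0,2)
  0 0 3 0
  0 0 3 0
  0 0 0 0
  0 1 0 0
  0 0 0 0
After step 3: ants at (1,2),(1,2)
  0 0 2 0
  0 0 6 0
  0 0 0 0
  0 0 0 0
  0 0 0 0
After step 4: ants at (0,2),(0,2)
  0 0 5 0
  0 0 5 0
  0 0 0 0
  0 0 0 0
  0 0 0 0

0 0 5 0
0 0 5 0
0 0 0 0
0 0 0 0
0 0 0 0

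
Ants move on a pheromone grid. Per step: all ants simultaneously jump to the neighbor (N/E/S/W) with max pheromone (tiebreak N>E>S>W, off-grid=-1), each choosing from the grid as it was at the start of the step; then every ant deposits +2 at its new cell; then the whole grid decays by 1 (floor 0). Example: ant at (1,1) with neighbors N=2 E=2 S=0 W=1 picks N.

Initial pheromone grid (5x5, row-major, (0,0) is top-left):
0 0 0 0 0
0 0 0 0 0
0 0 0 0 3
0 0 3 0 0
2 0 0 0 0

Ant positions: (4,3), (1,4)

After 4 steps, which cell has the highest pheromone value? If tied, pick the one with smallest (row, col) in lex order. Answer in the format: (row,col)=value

Step 1: ant0:(4,3)->N->(3,3) | ant1:(1,4)->S->(2,4)
  grid max=4 at (2,4)
Step 2: ant0:(3,3)->W->(3,2) | ant1:(2,4)->N->(1,4)
  grid max=3 at (2,4)
Step 3: ant0:(3,2)->N->(2,2) | ant1:(1,4)->S->(2,4)
  grid max=4 at (2,4)
Step 4: ant0:(2,2)->S->(3,2) | ant1:(2,4)->N->(1,4)
  grid max=3 at (2,4)
Final grid:
  0 0 0 0 0
  0 0 0 0 1
  0 0 0 0 3
  0 0 3 0 0
  0 0 0 0 0
Max pheromone 3 at (2,4)

Answer: (2,4)=3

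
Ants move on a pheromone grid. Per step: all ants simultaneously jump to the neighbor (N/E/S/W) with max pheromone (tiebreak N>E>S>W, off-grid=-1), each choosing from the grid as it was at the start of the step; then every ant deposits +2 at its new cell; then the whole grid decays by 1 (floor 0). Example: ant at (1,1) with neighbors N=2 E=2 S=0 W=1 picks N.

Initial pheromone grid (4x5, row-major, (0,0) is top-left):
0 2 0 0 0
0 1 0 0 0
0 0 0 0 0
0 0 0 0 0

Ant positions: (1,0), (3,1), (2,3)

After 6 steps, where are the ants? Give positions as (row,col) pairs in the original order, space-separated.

Step 1: ant0:(1,0)->E->(1,1) | ant1:(3,1)->N->(2,1) | ant2:(2,3)->N->(1,3)
  grid max=2 at (1,1)
Step 2: ant0:(1,1)->N->(0,1) | ant1:(2,1)->N->(1,1) | ant2:(1,3)->N->(0,3)
  grid max=3 at (1,1)
Step 3: ant0:(0,1)->S->(1,1) | ant1:(1,1)->N->(0,1) | ant2:(0,3)->E->(0,4)
  grid max=4 at (1,1)
Step 4: ant0:(1,1)->N->(0,1) | ant1:(0,1)->S->(1,1) | ant2:(0,4)->S->(1,4)
  grid max=5 at (1,1)
Step 5: ant0:(0,1)->S->(1,1) | ant1:(1,1)->N->(0,1) | ant2:(1,4)->N->(0,4)
  grid max=6 at (1,1)
Step 6: ant0:(1,1)->N->(0,1) | ant1:(0,1)->S->(1,1) | ant2:(0,4)->S->(1,4)
  grid max=7 at (1,1)

(0,1) (1,1) (1,4)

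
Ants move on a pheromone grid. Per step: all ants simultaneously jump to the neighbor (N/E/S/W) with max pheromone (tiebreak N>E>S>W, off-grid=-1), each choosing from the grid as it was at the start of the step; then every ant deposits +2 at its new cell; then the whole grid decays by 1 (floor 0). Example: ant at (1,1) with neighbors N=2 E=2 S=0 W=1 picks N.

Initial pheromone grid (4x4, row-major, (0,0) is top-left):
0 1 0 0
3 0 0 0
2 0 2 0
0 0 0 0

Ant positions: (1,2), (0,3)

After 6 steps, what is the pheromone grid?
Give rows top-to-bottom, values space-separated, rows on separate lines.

After step 1: ants at (2,2),(1,3)
  0 0 0 0
  2 0 0 1
  1 0 3 0
  0 0 0 0
After step 2: ants at (1,2),(0,3)
  0 0 0 1
  1 0 1 0
  0 0 2 0
  0 0 0 0
After step 3: ants at (2,2),(1,3)
  0 0 0 0
  0 0 0 1
  0 0 3 0
  0 0 0 0
After step 4: ants at (1,2),(0,3)
  0 0 0 1
  0 0 1 0
  0 0 2 0
  0 0 0 0
After step 5: ants at (2,2),(1,3)
  0 0 0 0
  0 0 0 1
  0 0 3 0
  0 0 0 0
After step 6: ants at (1,2),(0,3)
  0 0 0 1
  0 0 1 0
  0 0 2 0
  0 0 0 0

0 0 0 1
0 0 1 0
0 0 2 0
0 0 0 0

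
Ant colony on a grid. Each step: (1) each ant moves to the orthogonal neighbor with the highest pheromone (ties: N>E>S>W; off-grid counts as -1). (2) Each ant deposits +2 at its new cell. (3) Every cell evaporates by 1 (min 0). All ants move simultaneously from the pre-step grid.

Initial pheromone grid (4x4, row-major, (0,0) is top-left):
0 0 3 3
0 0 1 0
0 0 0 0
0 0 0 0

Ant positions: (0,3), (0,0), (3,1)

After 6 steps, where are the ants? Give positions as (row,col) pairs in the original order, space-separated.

Step 1: ant0:(0,3)->W->(0,2) | ant1:(0,0)->E->(0,1) | ant2:(3,1)->N->(2,1)
  grid max=4 at (0,2)
Step 2: ant0:(0,2)->E->(0,3) | ant1:(0,1)->E->(0,2) | ant2:(2,1)->N->(1,1)
  grid max=5 at (0,2)
Step 3: ant0:(0,3)->W->(0,2) | ant1:(0,2)->E->(0,3) | ant2:(1,1)->N->(0,1)
  grid max=6 at (0,2)
Step 4: ant0:(0,2)->E->(0,3) | ant1:(0,3)->W->(0,2) | ant2:(0,1)->E->(0,2)
  grid max=9 at (0,2)
Step 5: ant0:(0,3)->W->(0,2) | ant1:(0,2)->E->(0,3) | ant2:(0,2)->E->(0,3)
  grid max=10 at (0,2)
Step 6: ant0:(0,2)->E->(0,3) | ant1:(0,3)->W->(0,2) | ant2:(0,3)->W->(0,2)
  grid max=13 at (0,2)

(0,3) (0,2) (0,2)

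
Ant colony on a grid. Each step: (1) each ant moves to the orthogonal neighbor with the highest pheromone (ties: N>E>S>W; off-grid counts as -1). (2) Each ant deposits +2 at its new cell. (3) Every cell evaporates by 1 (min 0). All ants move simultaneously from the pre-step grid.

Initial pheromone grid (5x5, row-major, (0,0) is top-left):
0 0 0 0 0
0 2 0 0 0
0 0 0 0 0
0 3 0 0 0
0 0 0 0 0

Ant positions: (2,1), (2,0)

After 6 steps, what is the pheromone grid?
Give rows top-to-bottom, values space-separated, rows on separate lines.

After step 1: ants at (3,1),(1,0)
  0 0 0 0 0
  1 1 0 0 0
  0 0 0 0 0
  0 4 0 0 0
  0 0 0 0 0
After step 2: ants at (2,1),(1,1)
  0 0 0 0 0
  0 2 0 0 0
  0 1 0 0 0
  0 3 0 0 0
  0 0 0 0 0
After step 3: ants at (3,1),(2,1)
  0 0 0 0 0
  0 1 0 0 0
  0 2 0 0 0
  0 4 0 0 0
  0 0 0 0 0
After step 4: ants at (2,1),(3,1)
  0 0 0 0 0
  0 0 0 0 0
  0 3 0 0 0
  0 5 0 0 0
  0 0 0 0 0
After step 5: ants at (3,1),(2,1)
  0 0 0 0 0
  0 0 0 0 0
  0 4 0 0 0
  0 6 0 0 0
  0 0 0 0 0
After step 6: ants at (2,1),(3,1)
  0 0 0 0 0
  0 0 0 0 0
  0 5 0 0 0
  0 7 0 0 0
  0 0 0 0 0

0 0 0 0 0
0 0 0 0 0
0 5 0 0 0
0 7 0 0 0
0 0 0 0 0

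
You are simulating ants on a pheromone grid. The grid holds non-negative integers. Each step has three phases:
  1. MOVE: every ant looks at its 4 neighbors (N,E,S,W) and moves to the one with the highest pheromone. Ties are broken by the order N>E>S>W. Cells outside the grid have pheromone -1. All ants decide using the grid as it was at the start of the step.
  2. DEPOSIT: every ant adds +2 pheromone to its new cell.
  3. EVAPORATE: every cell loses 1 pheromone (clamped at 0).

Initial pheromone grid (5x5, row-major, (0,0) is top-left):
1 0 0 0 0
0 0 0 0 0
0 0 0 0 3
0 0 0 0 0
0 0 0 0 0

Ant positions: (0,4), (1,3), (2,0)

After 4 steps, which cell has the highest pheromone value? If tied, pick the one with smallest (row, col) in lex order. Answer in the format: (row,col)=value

Answer: (2,4)=5

Derivation:
Step 1: ant0:(0,4)->S->(1,4) | ant1:(1,3)->N->(0,3) | ant2:(2,0)->N->(1,0)
  grid max=2 at (2,4)
Step 2: ant0:(1,4)->S->(2,4) | ant1:(0,3)->E->(0,4) | ant2:(1,0)->N->(0,0)
  grid max=3 at (2,4)
Step 3: ant0:(2,4)->N->(1,4) | ant1:(0,4)->S->(1,4) | ant2:(0,0)->E->(0,1)
  grid max=3 at (1,4)
Step 4: ant0:(1,4)->S->(2,4) | ant1:(1,4)->S->(2,4) | ant2:(0,1)->E->(0,2)
  grid max=5 at (2,4)
Final grid:
  0 0 1 0 0
  0 0 0 0 2
  0 0 0 0 5
  0 0 0 0 0
  0 0 0 0 0
Max pheromone 5 at (2,4)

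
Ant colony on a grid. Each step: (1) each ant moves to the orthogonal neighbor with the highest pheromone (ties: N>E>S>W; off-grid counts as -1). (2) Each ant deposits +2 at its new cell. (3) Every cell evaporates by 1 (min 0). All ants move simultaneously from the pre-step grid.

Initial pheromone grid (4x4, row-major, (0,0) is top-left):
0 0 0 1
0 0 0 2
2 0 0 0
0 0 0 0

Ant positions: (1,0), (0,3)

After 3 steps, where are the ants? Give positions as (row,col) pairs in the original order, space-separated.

Step 1: ant0:(1,0)->S->(2,0) | ant1:(0,3)->S->(1,3)
  grid max=3 at (1,3)
Step 2: ant0:(2,0)->N->(1,0) | ant1:(1,3)->N->(0,3)
  grid max=2 at (1,3)
Step 3: ant0:(1,0)->S->(2,0) | ant1:(0,3)->S->(1,3)
  grid max=3 at (1,3)

(2,0) (1,3)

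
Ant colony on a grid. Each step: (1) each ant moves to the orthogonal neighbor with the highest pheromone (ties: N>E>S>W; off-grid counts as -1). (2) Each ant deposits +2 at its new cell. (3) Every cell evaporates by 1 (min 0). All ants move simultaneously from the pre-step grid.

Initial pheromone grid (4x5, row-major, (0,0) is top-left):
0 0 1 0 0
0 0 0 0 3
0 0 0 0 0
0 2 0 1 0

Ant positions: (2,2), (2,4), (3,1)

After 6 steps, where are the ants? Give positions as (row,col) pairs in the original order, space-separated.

Step 1: ant0:(2,2)->N->(1,2) | ant1:(2,4)->N->(1,4) | ant2:(3,1)->N->(2,1)
  grid max=4 at (1,4)
Step 2: ant0:(1,2)->N->(0,2) | ant1:(1,4)->N->(0,4) | ant2:(2,1)->S->(3,1)
  grid max=3 at (1,4)
Step 3: ant0:(0,2)->E->(0,3) | ant1:(0,4)->S->(1,4) | ant2:(3,1)->N->(2,1)
  grid max=4 at (1,4)
Step 4: ant0:(0,3)->E->(0,4) | ant1:(1,4)->N->(0,4) | ant2:(2,1)->S->(3,1)
  grid max=3 at (0,4)
Step 5: ant0:(0,4)->S->(1,4) | ant1:(0,4)->S->(1,4) | ant2:(3,1)->N->(2,1)
  grid max=6 at (1,4)
Step 6: ant0:(1,4)->N->(0,4) | ant1:(1,4)->N->(0,4) | ant2:(2,1)->S->(3,1)
  grid max=5 at (0,4)

(0,4) (0,4) (3,1)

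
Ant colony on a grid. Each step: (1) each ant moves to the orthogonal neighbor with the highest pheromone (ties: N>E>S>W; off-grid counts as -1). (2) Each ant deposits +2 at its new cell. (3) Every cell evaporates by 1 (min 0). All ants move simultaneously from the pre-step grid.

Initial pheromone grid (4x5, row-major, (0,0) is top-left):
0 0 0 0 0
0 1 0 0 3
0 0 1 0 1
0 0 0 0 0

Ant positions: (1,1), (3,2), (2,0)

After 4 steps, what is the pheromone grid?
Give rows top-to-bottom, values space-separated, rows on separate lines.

After step 1: ants at (0,1),(2,2),(1,0)
  0 1 0 0 0
  1 0 0 0 2
  0 0 2 0 0
  0 0 0 0 0
After step 2: ants at (0,2),(1,2),(0,0)
  1 0 1 0 0
  0 0 1 0 1
  0 0 1 0 0
  0 0 0 0 0
After step 3: ants at (1,2),(0,2),(0,1)
  0 1 2 0 0
  0 0 2 0 0
  0 0 0 0 0
  0 0 0 0 0
After step 4: ants at (0,2),(1,2),(0,2)
  0 0 5 0 0
  0 0 3 0 0
  0 0 0 0 0
  0 0 0 0 0

0 0 5 0 0
0 0 3 0 0
0 0 0 0 0
0 0 0 0 0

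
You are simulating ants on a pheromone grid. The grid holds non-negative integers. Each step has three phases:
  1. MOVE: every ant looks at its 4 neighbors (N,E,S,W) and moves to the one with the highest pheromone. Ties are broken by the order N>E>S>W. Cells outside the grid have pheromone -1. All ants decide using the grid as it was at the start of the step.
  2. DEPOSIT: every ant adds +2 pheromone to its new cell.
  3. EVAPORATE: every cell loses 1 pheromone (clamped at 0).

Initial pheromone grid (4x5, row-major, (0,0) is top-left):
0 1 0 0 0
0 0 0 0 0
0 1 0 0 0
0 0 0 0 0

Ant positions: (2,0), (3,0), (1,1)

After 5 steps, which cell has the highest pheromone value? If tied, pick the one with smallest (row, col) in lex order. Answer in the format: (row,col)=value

Step 1: ant0:(2,0)->E->(2,1) | ant1:(3,0)->N->(2,0) | ant2:(1,1)->N->(0,1)
  grid max=2 at (0,1)
Step 2: ant0:(2,1)->W->(2,0) | ant1:(2,0)->E->(2,1) | ant2:(0,1)->E->(0,2)
  grid max=3 at (2,1)
Step 3: ant0:(2,0)->E->(2,1) | ant1:(2,1)->W->(2,0) | ant2:(0,2)->W->(0,1)
  grid max=4 at (2,1)
Step 4: ant0:(2,1)->W->(2,0) | ant1:(2,0)->E->(2,1) | ant2:(0,1)->E->(0,2)
  grid max=5 at (2,1)
Step 5: ant0:(2,0)->E->(2,1) | ant1:(2,1)->W->(2,0) | ant2:(0,2)->W->(0,1)
  grid max=6 at (2,1)
Final grid:
  0 2 0 0 0
  0 0 0 0 0
  5 6 0 0 0
  0 0 0 0 0
Max pheromone 6 at (2,1)

Answer: (2,1)=6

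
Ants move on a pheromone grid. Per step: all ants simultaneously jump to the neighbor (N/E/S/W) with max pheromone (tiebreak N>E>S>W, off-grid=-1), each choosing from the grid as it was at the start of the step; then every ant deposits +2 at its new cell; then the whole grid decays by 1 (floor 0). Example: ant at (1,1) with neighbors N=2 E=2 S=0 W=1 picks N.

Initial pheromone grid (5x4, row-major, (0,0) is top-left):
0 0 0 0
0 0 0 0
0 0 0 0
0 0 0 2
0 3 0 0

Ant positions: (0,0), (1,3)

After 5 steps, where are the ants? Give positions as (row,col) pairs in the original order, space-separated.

Step 1: ant0:(0,0)->E->(0,1) | ant1:(1,3)->N->(0,3)
  grid max=2 at (4,1)
Step 2: ant0:(0,1)->E->(0,2) | ant1:(0,3)->S->(1,3)
  grid max=1 at (0,2)
Step 3: ant0:(0,2)->E->(0,3) | ant1:(1,3)->N->(0,3)
  grid max=3 at (0,3)
Step 4: ant0:(0,3)->S->(1,3) | ant1:(0,3)->S->(1,3)
  grid max=3 at (1,3)
Step 5: ant0:(1,3)->N->(0,3) | ant1:(1,3)->N->(0,3)
  grid max=5 at (0,3)

(0,3) (0,3)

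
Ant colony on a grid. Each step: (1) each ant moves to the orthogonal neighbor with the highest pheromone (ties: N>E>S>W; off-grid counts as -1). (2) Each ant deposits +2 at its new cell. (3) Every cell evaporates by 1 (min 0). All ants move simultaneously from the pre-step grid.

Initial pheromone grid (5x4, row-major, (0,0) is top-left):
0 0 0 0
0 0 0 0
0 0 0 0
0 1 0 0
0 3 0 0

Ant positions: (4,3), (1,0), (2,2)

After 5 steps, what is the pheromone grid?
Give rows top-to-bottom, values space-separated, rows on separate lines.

After step 1: ants at (3,3),(0,0),(1,2)
  1 0 0 0
  0 0 1 0
  0 0 0 0
  0 0 0 1
  0 2 0 0
After step 2: ants at (2,3),(0,1),(0,2)
  0 1 1 0
  0 0 0 0
  0 0 0 1
  0 0 0 0
  0 1 0 0
After step 3: ants at (1,3),(0,2),(0,1)
  0 2 2 0
  0 0 0 1
  0 0 0 0
  0 0 0 0
  0 0 0 0
After step 4: ants at (0,3),(0,1),(0,2)
  0 3 3 1
  0 0 0 0
  0 0 0 0
  0 0 0 0
  0 0 0 0
After step 5: ants at (0,2),(0,2),(0,1)
  0 4 6 0
  0 0 0 0
  0 0 0 0
  0 0 0 0
  0 0 0 0

0 4 6 0
0 0 0 0
0 0 0 0
0 0 0 0
0 0 0 0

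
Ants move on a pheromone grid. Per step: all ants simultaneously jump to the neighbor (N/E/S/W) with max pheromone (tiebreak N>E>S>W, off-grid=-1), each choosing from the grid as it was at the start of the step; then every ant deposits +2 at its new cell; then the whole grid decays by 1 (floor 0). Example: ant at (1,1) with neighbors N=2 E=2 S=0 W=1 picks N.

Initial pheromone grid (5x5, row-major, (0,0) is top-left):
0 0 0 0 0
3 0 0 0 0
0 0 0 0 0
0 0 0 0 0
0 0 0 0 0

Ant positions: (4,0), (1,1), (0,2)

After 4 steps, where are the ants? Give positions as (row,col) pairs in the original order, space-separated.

Step 1: ant0:(4,0)->N->(3,0) | ant1:(1,1)->W->(1,0) | ant2:(0,2)->E->(0,3)
  grid max=4 at (1,0)
Step 2: ant0:(3,0)->N->(2,0) | ant1:(1,0)->N->(0,0) | ant2:(0,3)->E->(0,4)
  grid max=3 at (1,0)
Step 3: ant0:(2,0)->N->(1,0) | ant1:(0,0)->S->(1,0) | ant2:(0,4)->S->(1,4)
  grid max=6 at (1,0)
Step 4: ant0:(1,0)->N->(0,0) | ant1:(1,0)->N->(0,0) | ant2:(1,4)->N->(0,4)
  grid max=5 at (1,0)

(0,0) (0,0) (0,4)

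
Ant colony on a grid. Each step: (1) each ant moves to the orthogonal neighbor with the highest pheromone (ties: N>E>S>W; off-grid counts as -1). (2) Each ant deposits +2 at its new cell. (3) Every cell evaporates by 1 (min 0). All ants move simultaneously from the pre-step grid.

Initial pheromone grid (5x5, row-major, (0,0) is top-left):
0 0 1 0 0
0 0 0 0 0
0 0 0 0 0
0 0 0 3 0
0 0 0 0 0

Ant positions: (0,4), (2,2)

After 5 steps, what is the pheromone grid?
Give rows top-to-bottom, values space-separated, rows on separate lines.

After step 1: ants at (1,4),(1,2)
  0 0 0 0 0
  0 0 1 0 1
  0 0 0 0 0
  0 0 0 2 0
  0 0 0 0 0
After step 2: ants at (0,4),(0,2)
  0 0 1 0 1
  0 0 0 0 0
  0 0 0 0 0
  0 0 0 1 0
  0 0 0 0 0
After step 3: ants at (1,4),(0,3)
  0 0 0 1 0
  0 0 0 0 1
  0 0 0 0 0
  0 0 0 0 0
  0 0 0 0 0
After step 4: ants at (0,4),(0,4)
  0 0 0 0 3
  0 0 0 0 0
  0 0 0 0 0
  0 0 0 0 0
  0 0 0 0 0
After step 5: ants at (1,4),(1,4)
  0 0 0 0 2
  0 0 0 0 3
  0 0 0 0 0
  0 0 0 0 0
  0 0 0 0 0

0 0 0 0 2
0 0 0 0 3
0 0 0 0 0
0 0 0 0 0
0 0 0 0 0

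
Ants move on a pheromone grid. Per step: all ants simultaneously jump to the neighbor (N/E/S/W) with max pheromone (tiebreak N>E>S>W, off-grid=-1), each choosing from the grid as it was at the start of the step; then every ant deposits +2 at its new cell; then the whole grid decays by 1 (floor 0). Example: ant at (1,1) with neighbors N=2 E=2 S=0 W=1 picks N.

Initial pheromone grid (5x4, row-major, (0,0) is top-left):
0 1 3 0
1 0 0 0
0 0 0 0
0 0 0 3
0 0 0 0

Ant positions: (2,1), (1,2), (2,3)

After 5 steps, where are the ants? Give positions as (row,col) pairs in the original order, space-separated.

Step 1: ant0:(2,1)->N->(1,1) | ant1:(1,2)->N->(0,2) | ant2:(2,3)->S->(3,3)
  grid max=4 at (0,2)
Step 2: ant0:(1,1)->N->(0,1) | ant1:(0,2)->E->(0,3) | ant2:(3,3)->N->(2,3)
  grid max=3 at (0,2)
Step 3: ant0:(0,1)->E->(0,2) | ant1:(0,3)->W->(0,2) | ant2:(2,3)->S->(3,3)
  grid max=6 at (0,2)
Step 4: ant0:(0,2)->E->(0,3) | ant1:(0,2)->E->(0,3) | ant2:(3,3)->N->(2,3)
  grid max=5 at (0,2)
Step 5: ant0:(0,3)->W->(0,2) | ant1:(0,3)->W->(0,2) | ant2:(2,3)->S->(3,3)
  grid max=8 at (0,2)

(0,2) (0,2) (3,3)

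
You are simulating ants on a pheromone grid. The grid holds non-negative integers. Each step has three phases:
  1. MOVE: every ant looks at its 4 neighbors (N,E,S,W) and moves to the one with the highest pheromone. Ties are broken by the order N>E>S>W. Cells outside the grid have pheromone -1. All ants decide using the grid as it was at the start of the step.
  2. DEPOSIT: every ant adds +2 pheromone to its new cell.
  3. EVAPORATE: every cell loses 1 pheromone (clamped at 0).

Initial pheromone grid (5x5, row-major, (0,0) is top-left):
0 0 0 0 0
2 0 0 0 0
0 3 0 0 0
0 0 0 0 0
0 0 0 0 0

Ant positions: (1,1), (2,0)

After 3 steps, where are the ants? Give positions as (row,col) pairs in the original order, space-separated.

Step 1: ant0:(1,1)->S->(2,1) | ant1:(2,0)->E->(2,1)
  grid max=6 at (2,1)
Step 2: ant0:(2,1)->N->(1,1) | ant1:(2,1)->N->(1,1)
  grid max=5 at (2,1)
Step 3: ant0:(1,1)->S->(2,1) | ant1:(1,1)->S->(2,1)
  grid max=8 at (2,1)

(2,1) (2,1)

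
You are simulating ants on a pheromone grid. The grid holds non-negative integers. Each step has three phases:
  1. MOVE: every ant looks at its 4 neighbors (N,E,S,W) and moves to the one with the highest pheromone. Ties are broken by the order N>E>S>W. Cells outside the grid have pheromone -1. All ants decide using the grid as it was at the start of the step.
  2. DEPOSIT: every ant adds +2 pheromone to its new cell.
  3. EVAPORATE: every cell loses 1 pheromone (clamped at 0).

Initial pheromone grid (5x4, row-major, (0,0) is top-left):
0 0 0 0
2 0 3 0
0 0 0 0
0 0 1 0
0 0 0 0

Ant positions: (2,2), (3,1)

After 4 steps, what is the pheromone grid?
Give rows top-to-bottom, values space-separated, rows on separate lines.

After step 1: ants at (1,2),(3,2)
  0 0 0 0
  1 0 4 0
  0 0 0 0
  0 0 2 0
  0 0 0 0
After step 2: ants at (0,2),(2,2)
  0 0 1 0
  0 0 3 0
  0 0 1 0
  0 0 1 0
  0 0 0 0
After step 3: ants at (1,2),(1,2)
  0 0 0 0
  0 0 6 0
  0 0 0 0
  0 0 0 0
  0 0 0 0
After step 4: ants at (0,2),(0,2)
  0 0 3 0
  0 0 5 0
  0 0 0 0
  0 0 0 0
  0 0 0 0

0 0 3 0
0 0 5 0
0 0 0 0
0 0 0 0
0 0 0 0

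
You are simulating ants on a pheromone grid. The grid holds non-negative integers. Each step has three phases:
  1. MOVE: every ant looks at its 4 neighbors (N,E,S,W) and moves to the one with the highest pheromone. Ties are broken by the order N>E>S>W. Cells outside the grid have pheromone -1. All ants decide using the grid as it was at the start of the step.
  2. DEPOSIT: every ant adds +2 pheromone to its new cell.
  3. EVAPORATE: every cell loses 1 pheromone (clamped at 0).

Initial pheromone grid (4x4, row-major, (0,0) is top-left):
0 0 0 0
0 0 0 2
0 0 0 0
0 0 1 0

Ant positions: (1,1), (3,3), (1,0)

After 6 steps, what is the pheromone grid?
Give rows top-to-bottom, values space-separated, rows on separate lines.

After step 1: ants at (0,1),(3,2),(0,0)
  1 1 0 0
  0 0 0 1
  0 0 0 0
  0 0 2 0
After step 2: ants at (0,0),(2,2),(0,1)
  2 2 0 0
  0 0 0 0
  0 0 1 0
  0 0 1 0
After step 3: ants at (0,1),(3,2),(0,0)
  3 3 0 0
  0 0 0 0
  0 0 0 0
  0 0 2 0
After step 4: ants at (0,0),(2,2),(0,1)
  4 4 0 0
  0 0 0 0
  0 0 1 0
  0 0 1 0
After step 5: ants at (0,1),(3,2),(0,0)
  5 5 0 0
  0 0 0 0
  0 0 0 0
  0 0 2 0
After step 6: ants at (0,0),(2,2),(0,1)
  6 6 0 0
  0 0 0 0
  0 0 1 0
  0 0 1 0

6 6 0 0
0 0 0 0
0 0 1 0
0 0 1 0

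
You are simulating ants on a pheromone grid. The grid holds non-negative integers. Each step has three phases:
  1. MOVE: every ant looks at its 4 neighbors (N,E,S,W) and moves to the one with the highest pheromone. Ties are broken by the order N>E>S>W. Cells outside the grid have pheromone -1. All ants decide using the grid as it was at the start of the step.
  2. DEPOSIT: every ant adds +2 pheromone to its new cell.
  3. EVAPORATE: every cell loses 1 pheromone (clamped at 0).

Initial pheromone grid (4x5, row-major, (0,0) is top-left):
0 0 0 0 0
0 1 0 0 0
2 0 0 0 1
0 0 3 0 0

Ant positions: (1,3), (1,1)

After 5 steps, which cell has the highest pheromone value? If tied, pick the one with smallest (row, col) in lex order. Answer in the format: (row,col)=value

Step 1: ant0:(1,3)->N->(0,3) | ant1:(1,1)->N->(0,1)
  grid max=2 at (3,2)
Step 2: ant0:(0,3)->E->(0,4) | ant1:(0,1)->E->(0,2)
  grid max=1 at (0,2)
Step 3: ant0:(0,4)->S->(1,4) | ant1:(0,2)->E->(0,3)
  grid max=1 at (0,3)
Step 4: ant0:(1,4)->N->(0,4) | ant1:(0,3)->E->(0,4)
  grid max=3 at (0,4)
Step 5: ant0:(0,4)->S->(1,4) | ant1:(0,4)->S->(1,4)
  grid max=3 at (1,4)
Final grid:
  0 0 0 0 2
  0 0 0 0 3
  0 0 0 0 0
  0 0 0 0 0
Max pheromone 3 at (1,4)

Answer: (1,4)=3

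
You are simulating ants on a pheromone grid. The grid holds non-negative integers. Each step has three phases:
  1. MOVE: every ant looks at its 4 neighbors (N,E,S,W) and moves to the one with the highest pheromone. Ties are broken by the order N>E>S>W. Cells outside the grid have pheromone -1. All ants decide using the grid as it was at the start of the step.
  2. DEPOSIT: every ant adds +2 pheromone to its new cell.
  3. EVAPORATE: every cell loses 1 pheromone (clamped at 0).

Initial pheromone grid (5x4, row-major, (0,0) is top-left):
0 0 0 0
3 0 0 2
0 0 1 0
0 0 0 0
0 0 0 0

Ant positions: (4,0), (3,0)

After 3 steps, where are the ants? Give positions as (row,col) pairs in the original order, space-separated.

Step 1: ant0:(4,0)->N->(3,0) | ant1:(3,0)->N->(2,0)
  grid max=2 at (1,0)
Step 2: ant0:(3,0)->N->(2,0) | ant1:(2,0)->N->(1,0)
  grid max=3 at (1,0)
Step 3: ant0:(2,0)->N->(1,0) | ant1:(1,0)->S->(2,0)
  grid max=4 at (1,0)

(1,0) (2,0)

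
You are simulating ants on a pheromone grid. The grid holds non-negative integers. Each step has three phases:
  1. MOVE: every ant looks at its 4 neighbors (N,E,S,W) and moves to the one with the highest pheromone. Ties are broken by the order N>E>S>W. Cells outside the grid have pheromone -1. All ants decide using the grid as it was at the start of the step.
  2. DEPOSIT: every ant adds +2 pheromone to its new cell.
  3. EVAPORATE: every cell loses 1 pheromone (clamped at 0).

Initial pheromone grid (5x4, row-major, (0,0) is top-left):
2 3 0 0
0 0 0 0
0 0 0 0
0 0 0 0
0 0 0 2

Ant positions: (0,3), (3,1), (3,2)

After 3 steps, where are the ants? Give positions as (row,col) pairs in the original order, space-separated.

Step 1: ant0:(0,3)->S->(1,3) | ant1:(3,1)->N->(2,1) | ant2:(3,2)->N->(2,2)
  grid max=2 at (0,1)
Step 2: ant0:(1,3)->N->(0,3) | ant1:(2,1)->E->(2,2) | ant2:(2,2)->W->(2,1)
  grid max=2 at (2,1)
Step 3: ant0:(0,3)->S->(1,3) | ant1:(2,2)->W->(2,1) | ant2:(2,1)->E->(2,2)
  grid max=3 at (2,1)

(1,3) (2,1) (2,2)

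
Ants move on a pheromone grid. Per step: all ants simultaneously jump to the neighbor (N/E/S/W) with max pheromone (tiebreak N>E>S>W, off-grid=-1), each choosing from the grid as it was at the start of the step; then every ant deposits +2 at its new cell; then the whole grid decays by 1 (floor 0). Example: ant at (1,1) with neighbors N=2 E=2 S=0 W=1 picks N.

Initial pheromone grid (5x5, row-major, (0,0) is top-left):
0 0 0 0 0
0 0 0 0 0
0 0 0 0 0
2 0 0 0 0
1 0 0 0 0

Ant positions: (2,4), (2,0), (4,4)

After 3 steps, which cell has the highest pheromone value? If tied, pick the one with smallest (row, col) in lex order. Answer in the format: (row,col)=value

Step 1: ant0:(2,4)->N->(1,4) | ant1:(2,0)->S->(3,0) | ant2:(4,4)->N->(3,4)
  grid max=3 at (3,0)
Step 2: ant0:(1,4)->N->(0,4) | ant1:(3,0)->N->(2,0) | ant2:(3,4)->N->(2,4)
  grid max=2 at (3,0)
Step 3: ant0:(0,4)->S->(1,4) | ant1:(2,0)->S->(3,0) | ant2:(2,4)->N->(1,4)
  grid max=3 at (1,4)
Final grid:
  0 0 0 0 0
  0 0 0 0 3
  0 0 0 0 0
  3 0 0 0 0
  0 0 0 0 0
Max pheromone 3 at (1,4)

Answer: (1,4)=3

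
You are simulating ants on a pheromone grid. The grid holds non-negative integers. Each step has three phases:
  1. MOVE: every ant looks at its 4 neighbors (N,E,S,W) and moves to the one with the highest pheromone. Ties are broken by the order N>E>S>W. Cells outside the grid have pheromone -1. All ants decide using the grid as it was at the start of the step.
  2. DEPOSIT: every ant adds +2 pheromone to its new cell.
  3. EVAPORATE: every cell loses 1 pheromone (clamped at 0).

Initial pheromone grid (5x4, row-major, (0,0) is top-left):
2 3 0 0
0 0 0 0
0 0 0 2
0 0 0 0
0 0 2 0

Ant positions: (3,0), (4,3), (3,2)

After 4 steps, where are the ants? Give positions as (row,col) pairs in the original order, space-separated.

Step 1: ant0:(3,0)->N->(2,0) | ant1:(4,3)->W->(4,2) | ant2:(3,2)->S->(4,2)
  grid max=5 at (4,2)
Step 2: ant0:(2,0)->N->(1,0) | ant1:(4,2)->N->(3,2) | ant2:(4,2)->N->(3,2)
  grid max=4 at (4,2)
Step 3: ant0:(1,0)->N->(0,0) | ant1:(3,2)->S->(4,2) | ant2:(3,2)->S->(4,2)
  grid max=7 at (4,2)
Step 4: ant0:(0,0)->E->(0,1) | ant1:(4,2)->N->(3,2) | ant2:(4,2)->N->(3,2)
  grid max=6 at (4,2)

(0,1) (3,2) (3,2)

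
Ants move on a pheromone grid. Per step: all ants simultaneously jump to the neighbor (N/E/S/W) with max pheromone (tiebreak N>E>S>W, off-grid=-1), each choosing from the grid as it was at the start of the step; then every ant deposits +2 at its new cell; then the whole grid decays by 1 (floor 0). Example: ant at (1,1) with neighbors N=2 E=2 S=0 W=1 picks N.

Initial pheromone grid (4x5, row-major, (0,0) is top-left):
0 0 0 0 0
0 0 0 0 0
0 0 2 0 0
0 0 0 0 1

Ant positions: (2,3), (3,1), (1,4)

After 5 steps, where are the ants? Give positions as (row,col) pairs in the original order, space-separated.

Step 1: ant0:(2,3)->W->(2,2) | ant1:(3,1)->N->(2,1) | ant2:(1,4)->N->(0,4)
  grid max=3 at (2,2)
Step 2: ant0:(2,2)->W->(2,1) | ant1:(2,1)->E->(2,2) | ant2:(0,4)->S->(1,4)
  grid max=4 at (2,2)
Step 3: ant0:(2,1)->E->(2,2) | ant1:(2,2)->W->(2,1) | ant2:(1,4)->N->(0,4)
  grid max=5 at (2,2)
Step 4: ant0:(2,2)->W->(2,1) | ant1:(2,1)->E->(2,2) | ant2:(0,4)->S->(1,4)
  grid max=6 at (2,2)
Step 5: ant0:(2,1)->E->(2,2) | ant1:(2,2)->W->(2,1) | ant2:(1,4)->N->(0,4)
  grid max=7 at (2,2)

(2,2) (2,1) (0,4)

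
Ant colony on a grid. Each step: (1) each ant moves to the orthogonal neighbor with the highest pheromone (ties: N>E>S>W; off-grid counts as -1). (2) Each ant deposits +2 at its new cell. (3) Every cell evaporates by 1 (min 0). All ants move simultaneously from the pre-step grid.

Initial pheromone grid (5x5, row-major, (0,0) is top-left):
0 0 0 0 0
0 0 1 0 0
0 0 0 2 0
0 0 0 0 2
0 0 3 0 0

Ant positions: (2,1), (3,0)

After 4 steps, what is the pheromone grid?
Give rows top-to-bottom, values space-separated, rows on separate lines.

After step 1: ants at (1,1),(2,0)
  0 0 0 0 0
  0 1 0 0 0
  1 0 0 1 0
  0 0 0 0 1
  0 0 2 0 0
After step 2: ants at (0,1),(1,0)
  0 1 0 0 0
  1 0 0 0 0
  0 0 0 0 0
  0 0 0 0 0
  0 0 1 0 0
After step 3: ants at (0,2),(0,0)
  1 0 1 0 0
  0 0 0 0 0
  0 0 0 0 0
  0 0 0 0 0
  0 0 0 0 0
After step 4: ants at (0,3),(0,1)
  0 1 0 1 0
  0 0 0 0 0
  0 0 0 0 0
  0 0 0 0 0
  0 0 0 0 0

0 1 0 1 0
0 0 0 0 0
0 0 0 0 0
0 0 0 0 0
0 0 0 0 0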